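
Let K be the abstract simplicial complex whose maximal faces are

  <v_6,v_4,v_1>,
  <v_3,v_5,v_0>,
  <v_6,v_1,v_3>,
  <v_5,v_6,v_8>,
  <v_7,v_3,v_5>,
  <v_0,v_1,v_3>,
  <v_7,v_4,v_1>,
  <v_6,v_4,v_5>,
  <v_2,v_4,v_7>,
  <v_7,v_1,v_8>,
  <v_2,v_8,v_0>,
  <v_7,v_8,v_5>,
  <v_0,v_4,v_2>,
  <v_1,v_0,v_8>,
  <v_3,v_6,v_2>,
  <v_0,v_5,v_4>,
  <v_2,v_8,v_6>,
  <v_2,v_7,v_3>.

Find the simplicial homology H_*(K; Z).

H_0 = Z,  H_1 = Z^2,  H_2 = Z.

Order the vertices as v_0 < v_1 < v_2 < v_3 < v_4 < v_5 < v_6 < v_7 < v_8. Listing each simplex with vertices in this order, K has dimension 2 with simplices:

  0-simplices (9): [v_0], [v_1], [v_2], [v_3], [v_4], [v_5], [v_6], [v_7], [v_8]
  1-simplices (27): (27 of them)
  2-simplices (18): (18 of them)

Hence C_0 ≅ Z^9, C_1 ≅ Z^27, C_2 ≅ Z^18.

Boundary ∂_1: C_1 → C_0 is given by ∂[p,q] = [q] − [p].
The 9×27 boundary matrix has rank 8 and Smith normal form diag(1,1,1,1,1,1,1,1).

∂_2: C_2 → C_1 maps a triangle to the signed sum of its edges. For instance
  ∂[v_0,v_2,v_4] = [v_2,v_4] − [v_0,v_4] + [v_0,v_2],
  ∂[v_5,v_6,v_8] = [v_6,v_8] − [v_5,v_8] + [v_5,v_6].
The 27×18 boundary matrix has rank 17 and Smith normal form diag(1,1,1,1,1,1,1,1,1,1,1,1,1,1,1,1,1).

Now H_k = ker ∂_k / im ∂_{k+1}, so:

  H_0: rank C_0 − rank ∂_1 = 9 − 8 = 1, and the invariant factors of ∂_1 are all 1, so H_0 = Z.
  H_1: rank ker ∂_1 − rank ∂_2 = (27 − 8) − 17 = 2, and the invariant factors of ∂_2 are all 1, so H_1 = Z^2.
  H_2: rank ker ∂_2 − rank ∂_3 = (18 − 17) − 0 = 1, and there is no ∂_3, so H_2 = Z.

As a check, the Euler characteristic is 9 − 27 + 18 = 0, which agrees with 1 − 2 + 1 = 0.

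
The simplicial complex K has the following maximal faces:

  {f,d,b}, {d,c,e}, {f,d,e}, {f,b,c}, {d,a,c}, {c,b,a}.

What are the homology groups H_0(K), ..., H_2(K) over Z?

H_0 = Z,  H_1 = Z,  H_2 = 0.

K has 6 vertices, 12 edges, 6 triangles.
rank ∂_0 = 0, rank ∂_1 = 5 ⇒ b_0 = 6 − 0 − 5 = 1; all invariant factors of ∂_1 are 1 so no torsion. So H_0 ≅ Z.
rank ∂_1 = 5, rank ∂_2 = 6 ⇒ b_1 = 12 − 5 − 6 = 1; all invariant factors of ∂_2 are 1 so no torsion. So H_1 ≅ Z.
rank ∂_2 = 6, rank ∂_3 = 0 ⇒ b_2 = 6 − 6 − 0 = 0. So H_2 ≅ 0.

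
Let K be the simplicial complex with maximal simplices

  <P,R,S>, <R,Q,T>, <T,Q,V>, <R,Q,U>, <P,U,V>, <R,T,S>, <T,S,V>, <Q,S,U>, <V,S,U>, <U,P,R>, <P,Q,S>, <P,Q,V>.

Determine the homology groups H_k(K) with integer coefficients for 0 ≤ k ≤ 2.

H_0 ≅ Z,  H_1 ≅ Z/2,  H_2 = 0.

Order the vertices as P < Q < R < S < T < U < V. Listing each simplex with vertices in this order, K has dimension 2 with simplices:

  0-simplices (7): P, Q, R, S, T, U, V
  1-simplices (18): PQ, PR, PS, PU, PV, QR, QS, QT, QU, QV, RS, RT, RU, ST, SU, SV, TV, UV
  2-simplices (12): PQS, PQV, PRS, PRU, PUV, QRT, QRU, QSU, QTV, RST, STV, SUV

so the chain groups are C_0 ≅ Z^7, C_1 ≅ Z^18, C_2 ≅ Z^12.

Boundary ∂_1: C_1 → C_0 is given by ∂[p,q] = [q] − [p]. For instance
  ∂QT = T − Q.
The 7×18 boundary matrix has rank 6 and Smith normal form diag(1,1,1,1,1,1).

Boundary ∂_2: C_2 → C_1 sends each 2-simplex [p,q,r] to [q,r] − [p,r] + [p,q]. For instance
  ∂QTV = TV − QV + QT,
  ∂QSU = SU − QU + QS.
As a 18×12 matrix over Z this has rank 12, with invariant factors (1,1,1,1,1,1,1,1,1,1,1,2).

Reading off H_k = ker ∂_k / im ∂_{k+1}:

  H_0: rank C_0 − rank ∂_1 = 7 − 6 = 1, and the invariant factors of ∂_1 are all 1, so H_0 ≅ Z.
  H_1: rank ker ∂_1 − rank ∂_2 = (18 − 6) − 12 = 0, and ∂_2 has invariant factor 2 > 1, so H_1 ≅ Z/2.
  H_2: rank ker ∂_2 − rank ∂_3 = (12 − 12) − 0 = 0, and there is no ∂_3, so H_2 ≅ 0.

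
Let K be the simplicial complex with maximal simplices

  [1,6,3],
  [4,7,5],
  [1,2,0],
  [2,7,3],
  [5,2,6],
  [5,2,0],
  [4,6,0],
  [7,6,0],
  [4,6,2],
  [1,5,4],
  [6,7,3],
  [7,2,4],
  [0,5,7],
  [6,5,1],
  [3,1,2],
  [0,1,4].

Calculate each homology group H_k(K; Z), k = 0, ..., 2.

Fix the vertex order 0 < 1 < 2 < 3 < 4 < 5 < 6 < 7 and write every simplex with vertices in increasing order. Then dim K = 2 and the simplices of K are:

  0-simplices (8): [0], [1], [2], [3], [4], [5], [6], [7]
  1-simplices (24): (24 of them)
  2-simplices (16): [0,1,2], [0,1,4], [0,2,5], [0,4,6], [0,5,7], [0,6,7], [1,2,3], [1,3,6], [1,4,5], [1,5,6], [2,3,7], [2,4,6], [2,4,7], [2,5,6], [3,6,7], [4,5,7]

Hence C_0 ≅ Z^8, C_1 ≅ Z^24, C_2 ≅ Z^16.

∂_1: C_1 → C_0 is given by ∂[p,q] = [q] − [p].
This gives a 8×24 integer matrix of rank 7; reducing to Smith normal form yields diagonal entries (1,1,1,1,1,1,1).

Boundary ∂_2: C_2 → C_1 acts by ∂[p,q,r] = [q,r] − [p,r] + [p,q]. For instance
  ∂[1,3,6] = [3,6] − [1,6] + [1,3],
  ∂[0,5,7] = [5,7] − [0,7] + [0,5].
The resulting 24×16 matrix has rank 15, and its Smith normal form has invariant factors (1,1,1,1,1,1,1,1,1,1,1,1,1,1,1).

From H_k ≅ ker(∂_k) / im(∂_{k+1}) we obtain:

  H_0: rank C_0 − rank ∂_1 = 8 − 7 = 1, and the invariant factors of ∂_1 are all 1, so H_0 ≅ Z.
  H_1: rank ker ∂_1 − rank ∂_2 = (24 − 7) − 15 = 2, and the invariant factors of ∂_2 are all 1, so H_1 ≅ Z^2.
  H_2: rank ker ∂_2 − rank ∂_3 = (16 − 15) − 0 = 1, and there is no ∂_3, so H_2 ≅ Z.

As a check, the Euler characteristic is 8 − 24 + 16 = 0, which agrees with 1 − 2 + 1 = 0.

H_0 ≅ Z,  H_1 ≅ Z^2,  H_2 ≅ Z.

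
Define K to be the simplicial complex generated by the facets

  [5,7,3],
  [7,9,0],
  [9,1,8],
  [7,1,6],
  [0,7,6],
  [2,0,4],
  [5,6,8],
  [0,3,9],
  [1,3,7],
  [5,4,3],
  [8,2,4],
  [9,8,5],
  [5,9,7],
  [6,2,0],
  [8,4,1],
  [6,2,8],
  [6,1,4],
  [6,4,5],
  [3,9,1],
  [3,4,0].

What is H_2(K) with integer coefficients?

Order the vertices as 0 < 1 < 2 < 3 < 4 < 5 < 6 < 7 < 8 < 9. Listing each simplex with vertices in this order, K has dimension 2 with simplices:

  0-simplices (10): [0], [1], [2], [3], [4], [5], [6], [7], [8], [9]
  1-simplices (30): (30 of them)
  2-simplices (20): (20 of them)

so the chain groups are C_0 ≅ Z^10, C_1 ≅ Z^30, C_2 ≅ Z^20.

∂_1: C_1 → C_0 is given by ∂[p,q] = [q] − [p]. For instance
  ∂[2,6] = [6] − [2].
The resulting 10×30 matrix has rank 9, and its Smith normal form has invariant factors (1,1,1,1,1,1,1,1,1).

∂_2: C_2 → C_1 acts by ∂[p,q,r] = [q,r] − [p,r] + [p,q]. For instance
  ∂[1,8,9] = [8,9] − [1,9] + [1,8],
  ∂[4,5,6] = [5,6] − [4,6] + [4,5].
The resulting 30×20 matrix has rank 20, and its Smith normal form has invariant factors (1,1,1,1,1,1,1,1,1,1,1,1,1,1,1,1,1,1,1,2).

Reading off H_k = ker ∂_k / im ∂_{k+1}:

  H_2: rank ker ∂_2 − rank ∂_3 = (20 − 20) − 0 = 0, and there is no ∂_3, so H_2 ≅ 0.

H_2 = 0.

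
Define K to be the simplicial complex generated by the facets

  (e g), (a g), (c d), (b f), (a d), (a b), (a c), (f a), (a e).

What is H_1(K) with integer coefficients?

H_1 = Z^3.

We work with the vertex ordering a < b < c < d < e < f < g. The simplices of K, each written with vertices in increasing order, are:

  0-simplices (7): a, b, c, d, e, f, g
  1-simplices (9): ab, ac, ad, ae, af, ag, bf, cd, eg

giving chain groups C_0 ≅ Z^7, C_1 ≅ Z^9.

Boundary ∂_1: C_1 → C_0 is given by ∂[p,q] = [q] − [p]. For instance
  ∂ab = b − a.
The 7×9 boundary matrix has rank 6 and Smith normal form diag(1,1,1,1,1,1).

Computing H_k = (kernel of ∂_k) / (image of ∂_{k+1}):

  H_1: rank ker ∂_1 − rank ∂_2 = (9 − 6) − 0 = 3, and there is no ∂_2, so H_1 ≅ Z^3.

(K is a triangulation of a wedge of 3 circles.)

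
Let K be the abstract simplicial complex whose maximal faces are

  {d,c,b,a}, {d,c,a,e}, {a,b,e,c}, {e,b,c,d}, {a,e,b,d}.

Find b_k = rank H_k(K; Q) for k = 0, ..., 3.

b_0 = 1, b_1 = 0, b_2 = 0, b_3 = 1.

We work with the vertex ordering a < b < c < d < e. The simplices of K, each written with vertices in increasing order, are:

  0-simplices (5): a, b, c, d, e
  1-simplices (10): ab, ac, ad, ae, bc, bd, be, cd, ce, de
  2-simplices (10): abc, abd, abe, acd, ace, ade, bcd, bce, bde, cde
  3-simplices (5): abcd, abce, abde, acde, bcde

so the chain groups are C_0 ≅ Z^5, C_1 ≅ Z^10, C_2 ≅ Z^10, C_3 ≅ Z^5.

Boundary ∂_1: C_1 → C_0 sends each edge [p,q] (with p < q) to q − p. For instance
  ∂bc = c − b.
The resulting 5×10 matrix has rank 4, and its Smith normal form has invariant factors (1,1,1,1).

∂_2: C_2 → C_1 acts by ∂[p,q,r] = [q,r] − [p,r] + [p,q]. For instance
  ∂ace = ce − ae + ac,
  ∂abe = be − ae + ab.
The resulting 10×10 matrix has rank 6, and its Smith normal form has invariant factors (1,1,1,1,1,1).

The boundary map ∂_3: C_3 → C_2 sends each 3-simplex σ to the alternating sum Σ_i (−1)^i (σ with its i-th vertex removed). For instance
  ∂acde = cde − ade + ace − acd,
  ∂bcde = cde − bde + bce − bcd.
As a 10×5 matrix over Z this has rank 4, with invariant factors (1,1,1,1).

From H_k ≅ ker(∂_k) / im(∂_{k+1}) we obtain:

  H_0: rank C_0 − rank ∂_1 = 5 − 4 = 1, and the invariant factors of ∂_1 are all 1, so H_0 = Z.
  H_1: rank ker ∂_1 − rank ∂_2 = (10 − 4) − 6 = 0, and the invariant factors of ∂_2 are all 1, so H_1 = 0.
  H_2: rank ker ∂_2 − rank ∂_3 = (10 − 6) − 4 = 0, and the invariant factors of ∂_3 are all 1, so H_2 = 0.
  H_3: rank ker ∂_3 − rank ∂_4 = (5 − 4) − 0 = 1, and there is no ∂_4, so H_3 = Z.

(K is a triangulation of the 3-sphere S^3.)

Hence the Betti numbers are b_0 = 1, b_1 = 0, b_2 = 0, b_3 = 1.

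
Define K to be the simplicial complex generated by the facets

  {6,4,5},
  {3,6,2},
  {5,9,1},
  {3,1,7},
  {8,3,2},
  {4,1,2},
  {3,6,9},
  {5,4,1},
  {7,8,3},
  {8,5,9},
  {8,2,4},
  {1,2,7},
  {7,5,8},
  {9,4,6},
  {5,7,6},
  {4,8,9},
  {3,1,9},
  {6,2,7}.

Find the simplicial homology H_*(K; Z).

H_0 = Z,  H_1 = Z ⊕ Z_2,  H_2 = 0.

Fix the vertex order 1 < 2 < 3 < 4 < 5 < 6 < 7 < 8 < 9 and write every simplex with vertices in increasing order. Then dim K = 2 and the simplices of K are:

  0-simplices (9): [1], [2], [3], [4], [5], [6], [7], [8], [9]
  1-simplices (27): (27 of them)
  2-simplices (18): [1,2,4], [1,2,7], [1,3,7], [1,3,9], [1,4,5], [1,5,9], [2,3,6], [2,3,8], [2,4,8], [2,6,7], [3,6,9], [3,7,8], [4,5,6], [4,6,9], [4,8,9], [5,6,7], [5,7,8], [5,8,9]

so the chain groups are C_0 ≅ Z^9, C_1 ≅ Z^27, C_2 ≅ Z^18.

The boundary map ∂_1: C_1 → C_0 sends each edge [p,q] (with p < q) to q − p. For instance
  ∂[4,9] = [9] − [4].
The resulting 9×27 matrix has rank 8, and its Smith normal form has invariant factors (1,1,1,1,1,1,1,1).

The boundary map ∂_2: C_2 → C_1 maps a triangle to the signed sum of its edges. For instance
  ∂[1,3,9] = [3,9] − [1,9] + [1,3],
  ∂[5,8,9] = [8,9] − [5,9] + [5,8].
As a 27×18 matrix over Z this has rank 18, with invariant factors (1,1,1,1,1,1,1,1,1,1,1,1,1,1,1,1,1,2).

Now H_k = ker ∂_k / im ∂_{k+1}, so:

  H_0: rank C_0 − rank ∂_1 = 9 − 8 = 1, and the invariant factors of ∂_1 are all 1, so H_0 = Z.
  H_1: rank ker ∂_1 − rank ∂_2 = (27 − 8) − 18 = 1, and ∂_2 has invariant factor 2 > 1, so H_1 = Z ⊕ Z_2.
  H_2: rank ker ∂_2 − rank ∂_3 = (18 − 18) − 0 = 0, and there is no ∂_3, so H_2 = 0.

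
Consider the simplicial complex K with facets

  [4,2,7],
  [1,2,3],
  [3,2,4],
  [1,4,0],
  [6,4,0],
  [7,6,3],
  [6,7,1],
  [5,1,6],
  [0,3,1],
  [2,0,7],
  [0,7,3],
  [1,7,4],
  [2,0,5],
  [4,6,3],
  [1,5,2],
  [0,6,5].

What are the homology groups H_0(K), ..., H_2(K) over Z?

H_0 ≅ Z,  H_1 ≅ Z^2,  H_2 ≅ Z.

We work with the vertex ordering 0 < 1 < 2 < 3 < 4 < 5 < 6 < 7. The simplices of K, each written with vertices in increasing order, are:

  0-simplices (8): [0], [1], [2], [3], [4], [5], [6], [7]
  1-simplices (24): (24 of them)
  2-simplices (16): [0,1,3], [0,1,4], [0,2,5], [0,2,7], [0,3,7], [0,4,6], [0,5,6], [1,2,3], [1,2,5], [1,4,7], [1,5,6], [1,6,7], [2,3,4], [2,4,7], [3,4,6], [3,6,7]

so the chain groups are C_0 ≅ Z^8, C_1 ≅ Z^24, C_2 ≅ Z^16.

Boundary ∂_1: C_1 → C_0 sends each edge [p,q] (with p < q) to q − p. For instance
  ∂[5,6] = [6] − [5].
As a 8×24 matrix over Z this has rank 7, with invariant factors (1,1,1,1,1,1,1).

∂_2: C_2 → C_1 maps a triangle to the signed sum of its edges. For instance
  ∂[1,2,3] = [2,3] − [1,3] + [1,2],
  ∂[1,5,6] = [5,6] − [1,6] + [1,5].
The 24×16 boundary matrix has rank 15 and Smith normal form diag(1,1,1,1,1,1,1,1,1,1,1,1,1,1,1).

Computing H_k = (kernel of ∂_k) / (image of ∂_{k+1}):

  H_0: rank C_0 − rank ∂_1 = 8 − 7 = 1, and the invariant factors of ∂_1 are all 1, so H_0 = Z.
  H_1: rank ker ∂_1 − rank ∂_2 = (24 − 7) − 15 = 2, and the invariant factors of ∂_2 are all 1, so H_1 = Z^2.
  H_2: rank ker ∂_2 − rank ∂_3 = (16 − 15) − 0 = 1, and there is no ∂_3, so H_2 = Z.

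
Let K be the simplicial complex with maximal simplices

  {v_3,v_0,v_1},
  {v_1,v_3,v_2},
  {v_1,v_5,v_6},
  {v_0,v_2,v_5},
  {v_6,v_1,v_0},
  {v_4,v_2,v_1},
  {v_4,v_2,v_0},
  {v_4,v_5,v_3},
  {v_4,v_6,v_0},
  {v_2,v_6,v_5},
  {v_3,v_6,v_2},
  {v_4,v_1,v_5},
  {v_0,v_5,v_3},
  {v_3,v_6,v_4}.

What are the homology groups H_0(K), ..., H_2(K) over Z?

We work with the vertex ordering v_0 < v_1 < v_2 < v_3 < v_4 < v_5 < v_6. The simplices of K, each written with vertices in increasing order, are:

  0-simplices (7): [v_0], [v_1], [v_2], [v_3], [v_4], [v_5], [v_6]
  1-simplices (21): (21 of them)
  2-simplices (14): (14 of them)

giving chain groups C_0 ≅ Z^7, C_1 ≅ Z^21, C_2 ≅ Z^14.

∂_1: C_1 → C_0 sends each edge [p,q] (with p < q) to q − p.
The resulting 7×21 matrix has rank 6, and its Smith normal form has invariant factors (1,1,1,1,1,1).

The boundary map ∂_2: C_2 → C_1 maps a triangle to the signed sum of its edges. For instance
  ∂[v_2,v_5,v_6] = [v_5,v_6] − [v_2,v_6] + [v_2,v_5],
  ∂[v_3,v_4,v_6] = [v_4,v_6] − [v_3,v_6] + [v_3,v_4].
The 21×14 boundary matrix has rank 13 and Smith normal form diag(1,1,1,1,1,1,1,1,1,1,1,1,1).

Reading off H_k = ker ∂_k / im ∂_{k+1}:

  H_0: rank C_0 − rank ∂_1 = 7 − 6 = 1, and the invariant factors of ∂_1 are all 1, so H_0 = Z.
  H_1: rank ker ∂_1 − rank ∂_2 = (21 − 6) − 13 = 2, and the invariant factors of ∂_2 are all 1, so H_1 = Z^2.
  H_2: rank ker ∂_2 − rank ∂_3 = (14 − 13) − 0 = 1, and there is no ∂_3, so H_2 = Z.

As a check, the Euler characteristic is 7 − 21 + 14 = 0, which agrees with 1 − 2 + 1 = 0.
(K is a triangulation of the torus T^2.)

H_0 ≅ Z,  H_1 ≅ Z^2,  H_2 ≅ Z.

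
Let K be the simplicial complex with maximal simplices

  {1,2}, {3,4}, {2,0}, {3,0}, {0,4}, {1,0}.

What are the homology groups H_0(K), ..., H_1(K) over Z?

H_0 ≅ Z,  H_1 ≅ Z^2.

Order the vertices as 0 < 1 < 2 < 3 < 4. Listing each simplex with vertices in this order, K has dimension 1 with simplices:

  0-simplices (5): [0], [1], [2], [3], [4]
  1-simplices (6): [0,1], [0,2], [0,3], [0,4], [1,2], [3,4]

giving chain groups C_0 ≅ Z^5, C_1 ≅ Z^6.

Boundary ∂_1: C_1 → C_0 is given by ∂[p,q] = [q] − [p].
The resulting 5×6 matrix has rank 4, and its Smith normal form has invariant factors (1,1,1,1).

From H_k ≅ ker(∂_k) / im(∂_{k+1}) we obtain:

  H_0: rank C_0 − rank ∂_1 = 5 − 4 = 1, and the invariant factors of ∂_1 are all 1, so H_0 ≅ Z.
  H_1: rank ker ∂_1 − rank ∂_2 = (6 − 4) − 0 = 2, and there is no ∂_2, so H_1 ≅ Z^2.

(K is a triangulation of a wedge of 2 circles.)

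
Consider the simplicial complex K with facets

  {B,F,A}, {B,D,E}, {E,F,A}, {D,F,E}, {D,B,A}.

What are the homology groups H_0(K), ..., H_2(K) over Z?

H_0 ≅ Z,  H_1 ≅ Z,  H_2 = 0.

Order the vertices as A < B < D < E < F. Listing each simplex with vertices in this order, K has dimension 2 with simplices:

  0-simplices (5): A, B, D, E, F
  1-simplices (10): AB, AD, AE, AF, BD, BE, BF, DE, DF, EF
  2-simplices (5): ABD, ABF, AEF, BDE, DEF

so the chain groups are C_0 ≅ Z^5, C_1 ≅ Z^10, C_2 ≅ Z^5.

The boundary map ∂_1: C_1 → C_0 maps an edge to its endpoints' difference, ∂[p,q] = q − p.
The resulting 5×10 matrix has rank 4, and its Smith normal form has invariant factors (1,1,1,1).

The boundary map ∂_2: C_2 → C_1 sends each 2-simplex [p,q,r] to [q,r] − [p,r] + [p,q]. For instance
  ∂ABF = BF − AF + AB,
  ∂BDE = DE − BE + BD.
As a 10×5 matrix over Z this has rank 5, with invariant factors (1,1,1,1,1).

Computing H_k = (kernel of ∂_k) / (image of ∂_{k+1}):

  H_0: rank C_0 − rank ∂_1 = 5 − 4 = 1, and the invariant factors of ∂_1 are all 1, so H_0 = Z.
  H_1: rank ker ∂_1 − rank ∂_2 = (10 − 4) − 5 = 1, and the invariant factors of ∂_2 are all 1, so H_1 = Z.
  H_2: rank ker ∂_2 − rank ∂_3 = (5 − 5) − 0 = 0, and there is no ∂_3, so H_2 = 0.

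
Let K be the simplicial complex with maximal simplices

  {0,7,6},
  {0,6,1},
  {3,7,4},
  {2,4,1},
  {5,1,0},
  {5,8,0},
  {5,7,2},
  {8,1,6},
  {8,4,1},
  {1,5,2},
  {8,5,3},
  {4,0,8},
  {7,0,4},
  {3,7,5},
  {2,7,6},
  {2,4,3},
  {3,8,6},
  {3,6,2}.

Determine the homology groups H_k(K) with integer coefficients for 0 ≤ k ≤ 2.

H_0 ≅ Z,  H_1 ≅ Z ⊕ Z/2Z,  H_2 = 0.

Fix the vertex order 0 < 1 < 2 < 3 < 4 < 5 < 6 < 7 < 8 and write every simplex with vertices in increasing order. Then dim K = 2 and the simplices of K are:

  0-simplices (9): [0], [1], [2], [3], [4], [5], [6], [7], [8]
  1-simplices (27): (27 of them)
  2-simplices (18): [0,1,5], [0,1,6], [0,4,7], [0,4,8], [0,5,8], [0,6,7], [1,2,4], [1,2,5], [1,4,8], [1,6,8], [2,3,4], [2,3,6], [2,5,7], [2,6,7], [3,4,7], [3,5,7], [3,5,8], [3,6,8]

Hence C_0 ≅ Z^9, C_1 ≅ Z^27, C_2 ≅ Z^18.

The boundary map ∂_1: C_1 → C_0 maps an edge to its endpoints' difference, ∂[p,q] = q − p.
The 9×27 boundary matrix has rank 8 and Smith normal form diag(1,1,1,1,1,1,1,1).

The boundary map ∂_2: C_2 → C_1 sends each 2-simplex [p,q,r] to [q,r] − [p,r] + [p,q]. For instance
  ∂[3,4,7] = [4,7] − [3,7] + [3,4],
  ∂[0,5,8] = [5,8] − [0,8] + [0,5].
The resulting 27×18 matrix has rank 18, and its Smith normal form has invariant factors (1,1,1,1,1,1,1,1,1,1,1,1,1,1,1,1,1,2).

From H_k ≅ ker(∂_k) / im(∂_{k+1}) we obtain:

  H_0: rank C_0 − rank ∂_1 = 9 − 8 = 1, and the invariant factors of ∂_1 are all 1, so H_0 ≅ Z.
  H_1: rank ker ∂_1 − rank ∂_2 = (27 − 8) − 18 = 1, and ∂_2 has invariant factor 2 > 1, so H_1 ≅ Z ⊕ Z/2Z.
  H_2: rank ker ∂_2 − rank ∂_3 = (18 − 18) − 0 = 0, and there is no ∂_3, so H_2 ≅ 0.

As a check, the Euler characteristic is 9 − 27 + 18 = 0, which agrees with 1 − 1 + 0 = 0.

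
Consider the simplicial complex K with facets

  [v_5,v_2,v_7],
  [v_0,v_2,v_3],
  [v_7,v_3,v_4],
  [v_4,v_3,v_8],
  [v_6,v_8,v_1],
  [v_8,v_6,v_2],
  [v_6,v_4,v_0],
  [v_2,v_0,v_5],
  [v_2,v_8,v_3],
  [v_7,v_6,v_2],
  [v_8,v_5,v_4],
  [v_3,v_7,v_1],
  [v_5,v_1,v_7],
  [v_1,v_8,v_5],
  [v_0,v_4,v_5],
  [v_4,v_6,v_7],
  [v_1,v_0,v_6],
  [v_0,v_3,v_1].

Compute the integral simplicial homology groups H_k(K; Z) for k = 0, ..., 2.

Fix the vertex order v_0 < v_1 < v_2 < v_3 < v_4 < v_5 < v_6 < v_7 < v_8 and write every simplex with vertices in increasing order. Then dim K = 2 and the simplices of K are:

  0-simplices (9): [v_0], [v_1], [v_2], [v_3], [v_4], [v_5], [v_6], [v_7], [v_8]
  1-simplices (27): (27 of them)
  2-simplices (18): (18 of them)

so the chain groups are C_0 ≅ Z^9, C_1 ≅ Z^27, C_2 ≅ Z^18.

The boundary map ∂_1: C_1 → C_0 maps an edge to its endpoints' difference, ∂[p,q] = q − p.
The resulting 9×27 matrix has rank 8, and its Smith normal form has invariant factors (1,1,1,1,1,1,1,1).

Boundary ∂_2: C_2 → C_1 sends each 2-simplex [p,q,r] to [q,r] − [p,r] + [p,q]. For instance
  ∂[v_3,v_4,v_8] = [v_4,v_8] − [v_3,v_8] + [v_3,v_4],
  ∂[v_2,v_6,v_7] = [v_6,v_7] − [v_2,v_7] + [v_2,v_6].
The 27×18 boundary matrix has rank 17 and Smith normal form diag(1,1,1,1,1,1,1,1,1,1,1,1,1,1,1,1,1).

Computing H_k = (kernel of ∂_k) / (image of ∂_{k+1}):

  H_0: rank C_0 − rank ∂_1 = 9 − 8 = 1, and the invariant factors of ∂_1 are all 1, so H_0 ≅ Z.
  H_1: rank ker ∂_1 − rank ∂_2 = (27 − 8) − 17 = 2, and the invariant factors of ∂_2 are all 1, so H_1 ≅ Z^2.
  H_2: rank ker ∂_2 − rank ∂_3 = (18 − 17) − 0 = 1, and there is no ∂_3, so H_2 ≅ Z.

H_0 = Z,  H_1 = Z^2,  H_2 = Z.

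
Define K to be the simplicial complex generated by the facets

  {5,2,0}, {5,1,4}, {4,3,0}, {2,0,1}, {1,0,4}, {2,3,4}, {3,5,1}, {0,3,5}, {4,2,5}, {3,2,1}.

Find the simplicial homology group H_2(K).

We work with the vertex ordering 0 < 1 < 2 < 3 < 4 < 5. The simplices of K, each written with vertices in increasing order, are:

  0-simplices (6): [0], [1], [2], [3], [4], [5]
  1-simplices (15): [0,1], [0,2], [0,3], [0,4], [0,5], [1,2], [1,3], [1,4], [1,5], [2,3], [2,4], [2,5], [3,4], [3,5], [4,5]
  2-simplices (10): [0,1,2], [0,1,4], [0,2,5], [0,3,4], [0,3,5], [1,2,3], [1,3,5], [1,4,5], [2,3,4], [2,4,5]

giving chain groups C_0 ≅ Z^6, C_1 ≅ Z^15, C_2 ≅ Z^10.

The boundary map ∂_1: C_1 → C_0 maps an edge to its endpoints' difference, ∂[p,q] = q − p. For instance
  ∂[4,5] = [5] − [4].
As a 6×15 matrix over Z this has rank 5, with invariant factors (1,1,1,1,1).

The boundary map ∂_2: C_2 → C_1 sends each 2-simplex [p,q,r] to [q,r] − [p,r] + [p,q]. For instance
  ∂[1,3,5] = [3,5] − [1,5] + [1,3],
  ∂[2,3,4] = [3,4] − [2,4] + [2,3].
As a 15×10 matrix over Z this has rank 10, with invariant factors (1,1,1,1,1,1,1,1,1,2).

Now H_k = ker ∂_k / im ∂_{k+1}, so:

  H_2: rank ker ∂_2 − rank ∂_3 = (10 − 10) − 0 = 0, and there is no ∂_3, so H_2 = 0.

H_2 = 0.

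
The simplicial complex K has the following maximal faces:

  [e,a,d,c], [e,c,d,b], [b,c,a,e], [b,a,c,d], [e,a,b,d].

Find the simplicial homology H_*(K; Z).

H_0 ≅ Z,  H_1 = 0,  H_2 = 0,  H_3 ≅ Z.

Order the vertices as a < b < c < d < e. Listing each simplex with vertices in this order, K has dimension 3 with simplices:

  0-simplices (5): a, b, c, d, e
  1-simplices (10): ab, ac, ad, ae, bc, bd, be, cd, ce, de
  2-simplices (10): abc, abd, abe, acd, ace, ade, bcd, bce, bde, cde
  3-simplices (5): abcd, abce, abde, acde, bcde

so the chain groups are C_0 ≅ Z^5, C_1 ≅ Z^10, C_2 ≅ Z^10, C_3 ≅ Z^5.

Boundary ∂_1: C_1 → C_0 is given by ∂[p,q] = [q] − [p]. For instance
  ∂bc = c − b.
This gives a 5×10 integer matrix of rank 4; reducing to Smith normal form yields diagonal entries (1,1,1,1).

Boundary ∂_2: C_2 → C_1 sends each 2-simplex [p,q,r] to [q,r] − [p,r] + [p,q]. For instance
  ∂abd = bd − ad + ab,
  ∂abe = be − ae + ab.
This gives a 10×10 integer matrix of rank 6; reducing to Smith normal form yields diagonal entries (1,1,1,1,1,1).

∂_3: C_3 → C_2 sends each 3-simplex σ to the alternating sum Σ_i (−1)^i (σ with its i-th vertex removed). For instance
  ∂bcde = cde − bde + bce − bcd,
  ∂abcd = bcd − acd + abd − abc.
The resulting 10×5 matrix has rank 4, and its Smith normal form has invariant factors (1,1,1,1).

Reading off H_k = ker ∂_k / im ∂_{k+1}:

  H_0: rank C_0 − rank ∂_1 = 5 − 4 = 1, and the invariant factors of ∂_1 are all 1, so H_0 = Z.
  H_1: rank ker ∂_1 − rank ∂_2 = (10 − 4) − 6 = 0, and the invariant factors of ∂_2 are all 1, so H_1 = 0.
  H_2: rank ker ∂_2 − rank ∂_3 = (10 − 6) − 4 = 0, and the invariant factors of ∂_3 are all 1, so H_2 = 0.
  H_3: rank ker ∂_3 − rank ∂_4 = (5 − 4) − 0 = 1, and there is no ∂_4, so H_3 = Z.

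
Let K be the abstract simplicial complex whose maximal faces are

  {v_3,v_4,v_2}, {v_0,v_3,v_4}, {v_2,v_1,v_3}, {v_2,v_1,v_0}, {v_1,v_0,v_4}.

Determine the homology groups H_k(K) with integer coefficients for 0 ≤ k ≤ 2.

H_0 ≅ Z,  H_1 ≅ Z,  H_2 = 0.

Take the total order v_0 < v_1 < v_2 < v_3 < v_4 on the vertex set. Then K (dimension 2) consists of the simplices:

  0-simplices (5): [v_0], [v_1], [v_2], [v_3], [v_4]
  1-simplices (10): [v_0,v_1], [v_0,v_2], [v_0,v_3], [v_0,v_4], [v_1,v_2], [v_1,v_3], [v_1,v_4], [v_2,v_3], [v_2,v_4], [v_3,v_4]
  2-simplices (5): [v_0,v_1,v_2], [v_0,v_1,v_4], [v_0,v_3,v_4], [v_1,v_2,v_3], [v_2,v_3,v_4]

Hence C_0 ≅ Z^5, C_1 ≅ Z^10, C_2 ≅ Z^5.

Boundary ∂_1: C_1 → C_0 sends each edge [p,q] (with p < q) to q − p. For instance
  ∂[v_0,v_4] = [v_4] − [v_0].
As a 5×10 matrix over Z this has rank 4, with invariant factors (1,1,1,1).

The boundary map ∂_2: C_2 → C_1 sends each 2-simplex [p,q,r] to [q,r] − [p,r] + [p,q]. For instance
  ∂[v_0,v_3,v_4] = [v_3,v_4] − [v_0,v_4] + [v_0,v_3],
  ∂[v_2,v_3,v_4] = [v_3,v_4] − [v_2,v_4] + [v_2,v_3].
The resulting 10×5 matrix has rank 5, and its Smith normal form has invariant factors (1,1,1,1,1).

Computing H_k = (kernel of ∂_k) / (image of ∂_{k+1}):

  H_0: rank C_0 − rank ∂_1 = 5 − 4 = 1, and the invariant factors of ∂_1 are all 1, so H_0 = Z.
  H_1: rank ker ∂_1 − rank ∂_2 = (10 − 4) − 5 = 1, and the invariant factors of ∂_2 are all 1, so H_1 = Z.
  H_2: rank ker ∂_2 − rank ∂_3 = (5 − 5) − 0 = 0, and there is no ∂_3, so H_2 = 0.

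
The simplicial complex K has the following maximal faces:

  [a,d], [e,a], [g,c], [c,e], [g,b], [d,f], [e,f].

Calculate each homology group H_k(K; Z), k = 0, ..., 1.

H_0 ≅ Z,  H_1 ≅ Z.

Take the total order a < b < c < d < e < f < g on the vertex set. Then K (dimension 1) consists of the simplices:

  0-simplices (7): a, b, c, d, e, f, g
  1-simplices (7): ad, ae, bg, ce, cg, df, ef

so the chain groups are C_0 ≅ Z^7, C_1 ≅ Z^7.

The boundary map ∂_1: C_1 → C_0 maps an edge to its endpoints' difference, ∂[p,q] = q − p.
The resulting 7×7 matrix has rank 6, and its Smith normal form has invariant factors (1,1,1,1,1,1).

Computing H_k = (kernel of ∂_k) / (image of ∂_{k+1}):

  H_0: rank C_0 − rank ∂_1 = 7 − 6 = 1, and the invariant factors of ∂_1 are all 1, so H_0 = Z.
  H_1: rank ker ∂_1 − rank ∂_2 = (7 − 6) − 0 = 1, and there is no ∂_2, so H_1 = Z.

As a check, the Euler characteristic is 7 − 7 = 0, which agrees with 1 − 1 = 0.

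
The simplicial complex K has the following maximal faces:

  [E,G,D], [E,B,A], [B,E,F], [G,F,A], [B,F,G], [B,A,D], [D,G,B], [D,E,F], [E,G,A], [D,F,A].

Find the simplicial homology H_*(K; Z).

K has 6 vertices, 15 edges, 10 triangles.
rank ∂_0 = 0, rank ∂_1 = 5 ⇒ b_0 = 6 − 0 − 5 = 1; all invariant factors of ∂_1 are 1 so no torsion. So H_0 ≅ Z.
rank ∂_1 = 5, rank ∂_2 = 10 ⇒ b_1 = 15 − 5 − 10 = 0; ∂_2 has invariant factor(s) [2] giving torsion. So H_1 ≅ Z/2.
rank ∂_2 = 10, rank ∂_3 = 0 ⇒ b_2 = 10 − 10 − 0 = 0. So H_2 ≅ 0.

H_0 ≅ Z,  H_1 ≅ Z/2,  H_2 = 0.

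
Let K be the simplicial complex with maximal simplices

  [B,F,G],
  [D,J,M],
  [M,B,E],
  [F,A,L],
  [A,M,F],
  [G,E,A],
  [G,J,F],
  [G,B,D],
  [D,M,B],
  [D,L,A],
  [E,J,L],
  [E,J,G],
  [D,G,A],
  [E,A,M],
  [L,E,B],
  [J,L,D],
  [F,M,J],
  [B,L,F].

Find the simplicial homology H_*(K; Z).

Fix the vertex order A < B < D < E < F < G < J < L < M and write every simplex with vertices in increasing order. Then dim K = 2 and the simplices of K are:

  0-simplices (9): A, B, D, E, F, G, J, L, M
  1-simplices (27): AD, AE, AF, AG, AL, AM, BD, BE, BF, BG, BL, BM, DG, DJ, DL, DM, EG, EJ, EL, EM, FG, FJ, FL, FM, GJ, JL, JM
  2-simplices (18): ADG, ADL, AEG, AEM, AFL, AFM, BDG, BDM, BEL, BEM, BFG, BFL, DJL, DJM, EGJ, EJL, FGJ, FJM

Hence C_0 ≅ Z^9, C_1 ≅ Z^27, C_2 ≅ Z^18.

∂_1: C_1 → C_0 maps an edge to its endpoints' difference, ∂[p,q] = q − p. For instance
  ∂FL = L − F.
This gives a 9×27 integer matrix of rank 8; reducing to Smith normal form yields diagonal entries (1,1,1,1,1,1,1,1).

The boundary map ∂_2: C_2 → C_1 acts by ∂[p,q,r] = [q,r] − [p,r] + [p,q]. For instance
  ∂BDG = DG − BG + BD,
  ∂AEG = EG − AG + AE.
The resulting 27×18 matrix has rank 17, and its Smith normal form has invariant factors (1,1,1,1,1,1,1,1,1,1,1,1,1,1,1,1,1).

Now H_k = ker ∂_k / im ∂_{k+1}, so:

  H_0: rank C_0 − rank ∂_1 = 9 − 8 = 1, and the invariant factors of ∂_1 are all 1, so H_0 = Z.
  H_1: rank ker ∂_1 − rank ∂_2 = (27 − 8) − 17 = 2, and the invariant factors of ∂_2 are all 1, so H_1 = Z^2.
  H_2: rank ker ∂_2 − rank ∂_3 = (18 − 17) − 0 = 1, and there is no ∂_3, so H_2 = Z.

H_0 ≅ Z,  H_1 ≅ Z^2,  H_2 ≅ Z.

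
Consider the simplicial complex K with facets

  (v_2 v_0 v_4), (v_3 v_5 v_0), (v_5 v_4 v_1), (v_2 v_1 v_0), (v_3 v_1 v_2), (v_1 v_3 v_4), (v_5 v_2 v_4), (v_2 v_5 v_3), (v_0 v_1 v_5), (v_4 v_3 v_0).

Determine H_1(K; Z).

H_1 = Z_2.

Take the total order v_0 < v_1 < v_2 < v_3 < v_4 < v_5 on the vertex set. Then K (dimension 2) consists of the simplices:

  0-simplices (6): [v_0], [v_1], [v_2], [v_3], [v_4], [v_5]
  1-simplices (15): (15 of them)
  2-simplices (10): [v_0,v_1,v_2], [v_0,v_1,v_5], [v_0,v_2,v_4], [v_0,v_3,v_4], [v_0,v_3,v_5], [v_1,v_2,v_3], [v_1,v_3,v_4], [v_1,v_4,v_5], [v_2,v_3,v_5], [v_2,v_4,v_5]

Hence C_0 ≅ Z^6, C_1 ≅ Z^15, C_2 ≅ Z^10.

The boundary map ∂_1: C_1 → C_0 is given by ∂[p,q] = [q] − [p].
As a 6×15 matrix over Z this has rank 5, with invariant factors (1,1,1,1,1).

The boundary map ∂_2: C_2 → C_1 maps a triangle to the signed sum of its edges. For instance
  ∂[v_2,v_3,v_5] = [v_3,v_5] − [v_2,v_5] + [v_2,v_3],
  ∂[v_2,v_4,v_5] = [v_4,v_5] − [v_2,v_5] + [v_2,v_4].
As a 15×10 matrix over Z this has rank 10, with invariant factors (1,1,1,1,1,1,1,1,1,2).

Computing H_k = (kernel of ∂_k) / (image of ∂_{k+1}):

  H_1: rank ker ∂_1 − rank ∂_2 = (15 − 5) − 10 = 0, and ∂_2 has invariant factor 2 > 1, so H_1 = Z_2.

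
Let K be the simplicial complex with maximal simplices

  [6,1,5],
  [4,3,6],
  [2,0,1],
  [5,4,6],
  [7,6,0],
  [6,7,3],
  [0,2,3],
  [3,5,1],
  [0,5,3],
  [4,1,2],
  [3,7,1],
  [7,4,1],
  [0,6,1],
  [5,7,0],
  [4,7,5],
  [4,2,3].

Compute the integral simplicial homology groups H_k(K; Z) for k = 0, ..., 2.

Order the vertices as 0 < 1 < 2 < 3 < 4 < 5 < 6 < 7. Listing each simplex with vertices in this order, K has dimension 2 with simplices:

  0-simplices (8): [0], [1], [2], [3], [4], [5], [6], [7]
  1-simplices (24): (24 of them)
  2-simplices (16): [0,1,2], [0,1,6], [0,2,3], [0,3,5], [0,5,7], [0,6,7], [1,2,4], [1,3,5], [1,3,7], [1,4,7], [1,5,6], [2,3,4], [3,4,6], [3,6,7], [4,5,6], [4,5,7]

Hence C_0 ≅ Z^8, C_1 ≅ Z^24, C_2 ≅ Z^16.

Boundary ∂_1: C_1 → C_0 is given by ∂[p,q] = [q] − [p].
The resulting 8×24 matrix has rank 7, and its Smith normal form has invariant factors (1,1,1,1,1,1,1).

Boundary ∂_2: C_2 → C_1 sends each 2-simplex [p,q,r] to [q,r] − [p,r] + [p,q]. For instance
  ∂[3,4,6] = [4,6] − [3,6] + [3,4],
  ∂[1,2,4] = [2,4] − [1,4] + [1,2].
As a 24×16 matrix over Z this has rank 15, with invariant factors (1,1,1,1,1,1,1,1,1,1,1,1,1,1,1).

Reading off H_k = ker ∂_k / im ∂_{k+1}:

  H_0: rank C_0 − rank ∂_1 = 8 − 7 = 1, and the invariant factors of ∂_1 are all 1, so H_0 ≅ Z.
  H_1: rank ker ∂_1 − rank ∂_2 = (24 − 7) − 15 = 2, and the invariant factors of ∂_2 are all 1, so H_1 ≅ Z^2.
  H_2: rank ker ∂_2 − rank ∂_3 = (16 − 15) − 0 = 1, and there is no ∂_3, so H_2 ≅ Z.

As a check, the Euler characteristic is 8 − 24 + 16 = 0, which agrees with 1 − 2 + 1 = 0.
(K is a triangulation of the torus T^2.)

H_0 = Z,  H_1 = Z^2,  H_2 = Z.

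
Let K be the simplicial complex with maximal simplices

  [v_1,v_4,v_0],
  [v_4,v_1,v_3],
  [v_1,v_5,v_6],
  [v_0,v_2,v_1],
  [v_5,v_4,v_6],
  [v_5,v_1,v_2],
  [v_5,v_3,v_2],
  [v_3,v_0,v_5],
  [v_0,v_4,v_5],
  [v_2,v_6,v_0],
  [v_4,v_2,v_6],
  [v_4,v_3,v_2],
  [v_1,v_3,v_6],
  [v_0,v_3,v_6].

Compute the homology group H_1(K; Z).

H_1 = Z^2.

We work with the vertex ordering v_0 < v_1 < v_2 < v_3 < v_4 < v_5 < v_6. The simplices of K, each written with vertices in increasing order, are:

  0-simplices (7): [v_0], [v_1], [v_2], [v_3], [v_4], [v_5], [v_6]
  1-simplices (21): (21 of them)
  2-simplices (14): (14 of them)

Hence C_0 ≅ Z^7, C_1 ≅ Z^21, C_2 ≅ Z^14.

The boundary map ∂_1: C_1 → C_0 is given by ∂[p,q] = [q] − [p]. For instance
  ∂[v_0,v_2] = [v_2] − [v_0].
This gives a 7×21 integer matrix of rank 6; reducing to Smith normal form yields diagonal entries (1,1,1,1,1,1).

Boundary ∂_2: C_2 → C_1 acts by ∂[p,q,r] = [q,r] − [p,r] + [p,q]. For instance
  ∂[v_2,v_3,v_4] = [v_3,v_4] − [v_2,v_4] + [v_2,v_3],
  ∂[v_0,v_2,v_6] = [v_2,v_6] − [v_0,v_6] + [v_0,v_2].
This gives a 21×14 integer matrix of rank 13; reducing to Smith normal form yields diagonal entries (1,1,1,1,1,1,1,1,1,1,1,1,1).

Computing H_k = (kernel of ∂_k) / (image of ∂_{k+1}):

  H_1: rank ker ∂_1 − rank ∂_2 = (21 − 6) − 13 = 2, and the invariant factors of ∂_2 are all 1, so H_1 ≅ Z^2.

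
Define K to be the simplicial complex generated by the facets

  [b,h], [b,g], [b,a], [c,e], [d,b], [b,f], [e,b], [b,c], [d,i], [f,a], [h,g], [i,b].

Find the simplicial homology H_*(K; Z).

H_0 = Z,  H_1 = Z^4.

Take the total order a < b < c < d < e < f < g < h < i on the vertex set. Then K (dimension 1) consists of the simplices:

  0-simplices (9): a, b, c, d, e, f, g, h, i
  1-simplices (12): ab, af, bc, bd, be, bf, bg, bh, bi, ce, di, gh

so the chain groups are C_0 ≅ Z^9, C_1 ≅ Z^12.

The boundary map ∂_1: C_1 → C_0 maps an edge to its endpoints' difference, ∂[p,q] = q − p.
As a 9×12 matrix over Z this has rank 8, with invariant factors (1,1,1,1,1,1,1,1).

From H_k ≅ ker(∂_k) / im(∂_{k+1}) we obtain:

  H_0: rank C_0 − rank ∂_1 = 9 − 8 = 1, and the invariant factors of ∂_1 are all 1, so H_0 ≅ Z.
  H_1: rank ker ∂_1 − rank ∂_2 = (12 − 8) − 0 = 4, and there is no ∂_2, so H_1 ≅ Z^4.

As a check, the Euler characteristic is 9 − 12 = -3, which agrees with 1 − 4 = -3.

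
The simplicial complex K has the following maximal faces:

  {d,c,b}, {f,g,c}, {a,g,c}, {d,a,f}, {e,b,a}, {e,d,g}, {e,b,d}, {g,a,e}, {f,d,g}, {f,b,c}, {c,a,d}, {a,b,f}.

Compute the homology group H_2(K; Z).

H_2 ≅ 0.

Fix the vertex order a < b < c < d < e < f < g and write every simplex with vertices in increasing order. Then dim K = 2 and the simplices of K are:

  0-simplices (7): a, b, c, d, e, f, g
  1-simplices (18): ab, ac, ad, ae, af, ag, bc, bd, be, bf, cd, cf, cg, de, df, dg, eg, fg
  2-simplices (12): abe, abf, acd, acg, adf, aeg, bcd, bcf, bde, cfg, deg, dfg

so the chain groups are C_0 ≅ Z^7, C_1 ≅ Z^18, C_2 ≅ Z^12.

The boundary map ∂_1: C_1 → C_0 is given by ∂[p,q] = [q] − [p].
This gives a 7×18 integer matrix of rank 6; reducing to Smith normal form yields diagonal entries (1,1,1,1,1,1).

Boundary ∂_2: C_2 → C_1 maps a triangle to the signed sum of its edges. For instance
  ∂abf = bf − af + ab,
  ∂cfg = fg − cg + cf.
The 18×12 boundary matrix has rank 12 and Smith normal form diag(1,1,1,1,1,1,1,1,1,1,1,2).

Now H_k = ker ∂_k / im ∂_{k+1}, so:

  H_2: rank ker ∂_2 − rank ∂_3 = (12 − 12) − 0 = 0, and there is no ∂_3, so H_2 = 0.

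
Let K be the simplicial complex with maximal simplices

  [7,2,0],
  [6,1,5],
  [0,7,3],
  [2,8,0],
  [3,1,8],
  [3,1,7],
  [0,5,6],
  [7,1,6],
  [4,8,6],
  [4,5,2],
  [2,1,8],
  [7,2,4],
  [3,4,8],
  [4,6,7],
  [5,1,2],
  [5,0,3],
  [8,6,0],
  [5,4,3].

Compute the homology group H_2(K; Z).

We work with the vertex ordering 0 < 1 < 2 < 3 < 4 < 5 < 6 < 7 < 8. The simplices of K, each written with vertices in increasing order, are:

  0-simplices (9): [0], [1], [2], [3], [4], [5], [6], [7], [8]
  1-simplices (27): (27 of them)
  2-simplices (18): [0,2,7], [0,2,8], [0,3,5], [0,3,7], [0,5,6], [0,6,8], [1,2,5], [1,2,8], [1,3,7], [1,3,8], [1,5,6], [1,6,7], [2,4,5], [2,4,7], [3,4,5], [3,4,8], [4,6,7], [4,6,8]

Hence C_0 ≅ Z^9, C_1 ≅ Z^27, C_2 ≅ Z^18.

The boundary map ∂_1: C_1 → C_0 is given by ∂[p,q] = [q] − [p]. For instance
  ∂[2,7] = [7] − [2].
The resulting 9×27 matrix has rank 8, and its Smith normal form has invariant factors (1,1,1,1,1,1,1,1).

∂_2: C_2 → C_1 maps a triangle to the signed sum of its edges. For instance
  ∂[4,6,8] = [6,8] − [4,8] + [4,6],
  ∂[1,3,8] = [3,8] − [1,8] + [1,3].
The resulting 27×18 matrix has rank 17, and its Smith normal form has invariant factors (1,1,1,1,1,1,1,1,1,1,1,1,1,1,1,1,1).

From H_k ≅ ker(∂_k) / im(∂_{k+1}) we obtain:

  H_2: rank ker ∂_2 − rank ∂_3 = (18 − 17) − 0 = 1, and there is no ∂_3, so H_2 = Z.

H_2 = Z.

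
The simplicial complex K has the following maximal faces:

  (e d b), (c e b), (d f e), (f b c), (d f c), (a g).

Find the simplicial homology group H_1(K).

Fix the vertex order a < b < c < d < e < f < g and write every simplex with vertices in increasing order. Then dim K = 2 and the simplices of K are:

  0-simplices (7): a, b, c, d, e, f, g
  1-simplices (11): ag, bc, bd, be, bf, cd, ce, cf, de, df, ef
  2-simplices (5): bce, bcf, bde, cdf, def

Hence C_0 ≅ Z^7, C_1 ≅ Z^11, C_2 ≅ Z^5.

∂_1: C_1 → C_0 is given by ∂[p,q] = [q] − [p].
This gives a 7×11 integer matrix of rank 5; reducing to Smith normal form yields diagonal entries (1,1,1,1,1).

The boundary map ∂_2: C_2 → C_1 maps a triangle to the signed sum of its edges. For instance
  ∂bce = ce − be + bc,
  ∂bcf = cf − bf + bc.
The 11×5 boundary matrix has rank 5 and Smith normal form diag(1,1,1,1,1).

From H_k ≅ ker(∂_k) / im(∂_{k+1}) we obtain:

  H_1: rank ker ∂_1 − rank ∂_2 = (11 − 5) − 5 = 1, and the invariant factors of ∂_2 are all 1, so H_1 ≅ Z.

H_1 ≅ Z.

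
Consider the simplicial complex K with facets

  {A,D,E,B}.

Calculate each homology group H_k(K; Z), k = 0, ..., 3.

H_0 = Z,  H_1 = 0,  H_2 = 0,  H_3 = 0.

K has 4 vertices, 6 edges, 4 triangles, 1 3-simplex.
rank ∂_0 = 0, rank ∂_1 = 3 ⇒ b_0 = 4 − 0 − 3 = 1; all invariant factors of ∂_1 are 1 so no torsion. So H_0 = Z.
rank ∂_1 = 3, rank ∂_2 = 3 ⇒ b_1 = 6 − 3 − 3 = 0; all invariant factors of ∂_2 are 1 so no torsion. So H_1 = 0.
rank ∂_2 = 3, rank ∂_3 = 1 ⇒ b_2 = 4 − 3 − 1 = 0; all invariant factors of ∂_3 are 1 so no torsion. So H_2 = 0.
rank ∂_3 = 1, rank ∂_4 = 0 ⇒ b_3 = 1 − 1 − 0 = 0. So H_3 = 0.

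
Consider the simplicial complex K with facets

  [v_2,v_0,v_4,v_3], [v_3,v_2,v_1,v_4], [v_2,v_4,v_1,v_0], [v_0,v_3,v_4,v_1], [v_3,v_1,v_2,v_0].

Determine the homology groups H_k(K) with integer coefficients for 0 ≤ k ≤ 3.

Fix the vertex order v_0 < v_1 < v_2 < v_3 < v_4 and write every simplex with vertices in increasing order. Then dim K = 3 and the simplices of K are:

  0-simplices (5): [v_0], [v_1], [v_2], [v_3], [v_4]
  1-simplices (10): [v_0,v_1], [v_0,v_2], [v_0,v_3], [v_0,v_4], [v_1,v_2], [v_1,v_3], [v_1,v_4], [v_2,v_3], [v_2,v_4], [v_3,v_4]
  2-simplices (10): [v_0,v_1,v_2], [v_0,v_1,v_3], [v_0,v_1,v_4], [v_0,v_2,v_3], [v_0,v_2,v_4], [v_0,v_3,v_4], [v_1,v_2,v_3], [v_1,v_2,v_4], [v_1,v_3,v_4], [v_2,v_3,v_4]
  3-simplices (5): [v_0,v_1,v_2,v_3], [v_0,v_1,v_2,v_4], [v_0,v_1,v_3,v_4], [v_0,v_2,v_3,v_4], [v_1,v_2,v_3,v_4]

so the chain groups are C_0 ≅ Z^5, C_1 ≅ Z^10, C_2 ≅ Z^10, C_3 ≅ Z^5.

∂_1: C_1 → C_0 is given by ∂[p,q] = [q] − [p]. For instance
  ∂[v_1,v_2] = [v_2] − [v_1].
This gives a 5×10 integer matrix of rank 4; reducing to Smith normal form yields diagonal entries (1,1,1,1).

Boundary ∂_2: C_2 → C_1 maps a triangle to the signed sum of its edges. For instance
  ∂[v_0,v_3,v_4] = [v_3,v_4] − [v_0,v_4] + [v_0,v_3],
  ∂[v_2,v_3,v_4] = [v_3,v_4] − [v_2,v_4] + [v_2,v_3].
This gives a 10×10 integer matrix of rank 6; reducing to Smith normal form yields diagonal entries (1,1,1,1,1,1).

Boundary ∂_3: C_3 → C_2 sends each 3-simplex σ to the alternating sum Σ_i (−1)^i (σ with its i-th vertex removed). For instance
  ∂[v_0,v_1,v_2,v_4] = [v_1,v_2,v_4] − [v_0,v_2,v_4] + [v_0,v_1,v_4] − [v_0,v_1,v_2],
  ∂[v_1,v_2,v_3,v_4] = [v_2,v_3,v_4] − [v_1,v_3,v_4] + [v_1,v_2,v_4] − [v_1,v_2,v_3].
This gives a 10×5 integer matrix of rank 4; reducing to Smith normal form yields diagonal entries (1,1,1,1).

Computing H_k = (kernel of ∂_k) / (image of ∂_{k+1}):

  H_0: rank C_0 − rank ∂_1 = 5 − 4 = 1, and the invariant factors of ∂_1 are all 1, so H_0 ≅ Z.
  H_1: rank ker ∂_1 − rank ∂_2 = (10 − 4) − 6 = 0, and the invariant factors of ∂_2 are all 1, so H_1 ≅ 0.
  H_2: rank ker ∂_2 − rank ∂_3 = (10 − 6) − 4 = 0, and the invariant factors of ∂_3 are all 1, so H_2 ≅ 0.
  H_3: rank ker ∂_3 − rank ∂_4 = (5 − 4) − 0 = 1, and there is no ∂_4, so H_3 ≅ Z.

H_0 = Z,  H_1 = 0,  H_2 = 0,  H_3 = Z.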